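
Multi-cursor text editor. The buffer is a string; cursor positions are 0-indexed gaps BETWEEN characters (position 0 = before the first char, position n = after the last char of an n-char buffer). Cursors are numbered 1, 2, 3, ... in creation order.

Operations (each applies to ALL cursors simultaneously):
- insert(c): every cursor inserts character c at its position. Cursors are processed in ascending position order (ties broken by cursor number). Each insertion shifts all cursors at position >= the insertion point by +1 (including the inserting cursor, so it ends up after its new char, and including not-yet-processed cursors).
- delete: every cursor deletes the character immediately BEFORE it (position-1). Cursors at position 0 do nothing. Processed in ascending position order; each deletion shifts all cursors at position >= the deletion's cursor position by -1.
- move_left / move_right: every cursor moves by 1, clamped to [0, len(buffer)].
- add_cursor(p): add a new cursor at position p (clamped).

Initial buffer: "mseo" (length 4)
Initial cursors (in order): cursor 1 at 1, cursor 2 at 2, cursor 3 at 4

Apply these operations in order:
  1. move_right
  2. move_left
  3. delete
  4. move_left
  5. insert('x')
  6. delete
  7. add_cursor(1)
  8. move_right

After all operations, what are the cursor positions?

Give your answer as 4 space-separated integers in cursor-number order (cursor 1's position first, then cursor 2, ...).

Answer: 1 1 1 1

Derivation:
After op 1 (move_right): buffer="mseo" (len 4), cursors c1@2 c2@3 c3@4, authorship ....
After op 2 (move_left): buffer="mseo" (len 4), cursors c1@1 c2@2 c3@3, authorship ....
After op 3 (delete): buffer="o" (len 1), cursors c1@0 c2@0 c3@0, authorship .
After op 4 (move_left): buffer="o" (len 1), cursors c1@0 c2@0 c3@0, authorship .
After op 5 (insert('x')): buffer="xxxo" (len 4), cursors c1@3 c2@3 c3@3, authorship 123.
After op 6 (delete): buffer="o" (len 1), cursors c1@0 c2@0 c3@0, authorship .
After op 7 (add_cursor(1)): buffer="o" (len 1), cursors c1@0 c2@0 c3@0 c4@1, authorship .
After op 8 (move_right): buffer="o" (len 1), cursors c1@1 c2@1 c3@1 c4@1, authorship .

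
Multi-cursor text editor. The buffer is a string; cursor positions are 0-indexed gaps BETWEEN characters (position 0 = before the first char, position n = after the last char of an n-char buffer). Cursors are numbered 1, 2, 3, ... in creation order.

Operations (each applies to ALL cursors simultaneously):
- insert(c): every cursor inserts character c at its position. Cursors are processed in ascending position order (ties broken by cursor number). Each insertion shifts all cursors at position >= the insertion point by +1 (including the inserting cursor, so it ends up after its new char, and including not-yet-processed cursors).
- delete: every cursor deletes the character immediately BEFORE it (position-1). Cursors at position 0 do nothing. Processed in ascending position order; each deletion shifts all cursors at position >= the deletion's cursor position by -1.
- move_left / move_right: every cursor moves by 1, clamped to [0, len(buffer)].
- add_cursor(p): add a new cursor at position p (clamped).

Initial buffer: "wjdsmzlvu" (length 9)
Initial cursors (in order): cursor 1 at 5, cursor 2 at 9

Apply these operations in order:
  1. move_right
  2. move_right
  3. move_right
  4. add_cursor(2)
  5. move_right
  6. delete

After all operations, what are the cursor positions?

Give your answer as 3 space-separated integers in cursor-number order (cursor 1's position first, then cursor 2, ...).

After op 1 (move_right): buffer="wjdsmzlvu" (len 9), cursors c1@6 c2@9, authorship .........
After op 2 (move_right): buffer="wjdsmzlvu" (len 9), cursors c1@7 c2@9, authorship .........
After op 3 (move_right): buffer="wjdsmzlvu" (len 9), cursors c1@8 c2@9, authorship .........
After op 4 (add_cursor(2)): buffer="wjdsmzlvu" (len 9), cursors c3@2 c1@8 c2@9, authorship .........
After op 5 (move_right): buffer="wjdsmzlvu" (len 9), cursors c3@3 c1@9 c2@9, authorship .........
After op 6 (delete): buffer="wjsmzl" (len 6), cursors c3@2 c1@6 c2@6, authorship ......

Answer: 6 6 2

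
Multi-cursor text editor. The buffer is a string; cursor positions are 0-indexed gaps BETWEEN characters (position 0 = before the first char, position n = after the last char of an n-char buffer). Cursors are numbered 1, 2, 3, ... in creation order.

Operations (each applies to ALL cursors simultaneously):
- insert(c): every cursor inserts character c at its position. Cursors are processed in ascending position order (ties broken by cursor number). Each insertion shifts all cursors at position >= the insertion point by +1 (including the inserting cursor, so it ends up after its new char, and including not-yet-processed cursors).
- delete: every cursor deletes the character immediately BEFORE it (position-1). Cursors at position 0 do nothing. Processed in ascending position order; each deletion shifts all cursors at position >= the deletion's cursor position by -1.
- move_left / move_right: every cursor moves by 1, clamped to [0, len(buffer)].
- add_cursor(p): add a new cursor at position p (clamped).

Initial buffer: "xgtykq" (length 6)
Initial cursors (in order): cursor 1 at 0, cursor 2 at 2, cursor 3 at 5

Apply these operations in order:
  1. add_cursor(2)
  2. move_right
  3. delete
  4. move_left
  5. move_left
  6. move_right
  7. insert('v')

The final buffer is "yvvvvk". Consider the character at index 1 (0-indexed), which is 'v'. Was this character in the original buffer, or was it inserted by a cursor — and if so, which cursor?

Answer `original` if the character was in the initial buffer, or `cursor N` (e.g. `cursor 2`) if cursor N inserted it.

Answer: cursor 1

Derivation:
After op 1 (add_cursor(2)): buffer="xgtykq" (len 6), cursors c1@0 c2@2 c4@2 c3@5, authorship ......
After op 2 (move_right): buffer="xgtykq" (len 6), cursors c1@1 c2@3 c4@3 c3@6, authorship ......
After op 3 (delete): buffer="yk" (len 2), cursors c1@0 c2@0 c4@0 c3@2, authorship ..
After op 4 (move_left): buffer="yk" (len 2), cursors c1@0 c2@0 c4@0 c3@1, authorship ..
After op 5 (move_left): buffer="yk" (len 2), cursors c1@0 c2@0 c3@0 c4@0, authorship ..
After op 6 (move_right): buffer="yk" (len 2), cursors c1@1 c2@1 c3@1 c4@1, authorship ..
After op 7 (insert('v')): buffer="yvvvvk" (len 6), cursors c1@5 c2@5 c3@5 c4@5, authorship .1234.
Authorship (.=original, N=cursor N): . 1 2 3 4 .
Index 1: author = 1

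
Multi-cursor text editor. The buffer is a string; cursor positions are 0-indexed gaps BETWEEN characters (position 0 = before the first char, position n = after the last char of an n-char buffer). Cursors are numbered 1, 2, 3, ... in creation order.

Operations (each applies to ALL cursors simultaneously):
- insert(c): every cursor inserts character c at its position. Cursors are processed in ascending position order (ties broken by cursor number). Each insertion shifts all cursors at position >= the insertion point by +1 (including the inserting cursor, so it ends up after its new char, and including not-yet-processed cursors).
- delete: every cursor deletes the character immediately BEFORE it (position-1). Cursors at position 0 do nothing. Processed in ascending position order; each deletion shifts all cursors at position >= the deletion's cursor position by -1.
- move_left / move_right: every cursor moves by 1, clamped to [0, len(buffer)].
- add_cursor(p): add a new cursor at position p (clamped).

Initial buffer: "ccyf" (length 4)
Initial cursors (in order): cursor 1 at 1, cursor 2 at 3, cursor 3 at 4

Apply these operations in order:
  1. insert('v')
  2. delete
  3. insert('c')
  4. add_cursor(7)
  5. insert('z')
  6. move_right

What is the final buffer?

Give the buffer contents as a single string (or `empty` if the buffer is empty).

Answer: cczcyczfczz

Derivation:
After op 1 (insert('v')): buffer="cvcyvfv" (len 7), cursors c1@2 c2@5 c3@7, authorship .1..2.3
After op 2 (delete): buffer="ccyf" (len 4), cursors c1@1 c2@3 c3@4, authorship ....
After op 3 (insert('c')): buffer="cccycfc" (len 7), cursors c1@2 c2@5 c3@7, authorship .1..2.3
After op 4 (add_cursor(7)): buffer="cccycfc" (len 7), cursors c1@2 c2@5 c3@7 c4@7, authorship .1..2.3
After op 5 (insert('z')): buffer="cczcyczfczz" (len 11), cursors c1@3 c2@7 c3@11 c4@11, authorship .11..22.334
After op 6 (move_right): buffer="cczcyczfczz" (len 11), cursors c1@4 c2@8 c3@11 c4@11, authorship .11..22.334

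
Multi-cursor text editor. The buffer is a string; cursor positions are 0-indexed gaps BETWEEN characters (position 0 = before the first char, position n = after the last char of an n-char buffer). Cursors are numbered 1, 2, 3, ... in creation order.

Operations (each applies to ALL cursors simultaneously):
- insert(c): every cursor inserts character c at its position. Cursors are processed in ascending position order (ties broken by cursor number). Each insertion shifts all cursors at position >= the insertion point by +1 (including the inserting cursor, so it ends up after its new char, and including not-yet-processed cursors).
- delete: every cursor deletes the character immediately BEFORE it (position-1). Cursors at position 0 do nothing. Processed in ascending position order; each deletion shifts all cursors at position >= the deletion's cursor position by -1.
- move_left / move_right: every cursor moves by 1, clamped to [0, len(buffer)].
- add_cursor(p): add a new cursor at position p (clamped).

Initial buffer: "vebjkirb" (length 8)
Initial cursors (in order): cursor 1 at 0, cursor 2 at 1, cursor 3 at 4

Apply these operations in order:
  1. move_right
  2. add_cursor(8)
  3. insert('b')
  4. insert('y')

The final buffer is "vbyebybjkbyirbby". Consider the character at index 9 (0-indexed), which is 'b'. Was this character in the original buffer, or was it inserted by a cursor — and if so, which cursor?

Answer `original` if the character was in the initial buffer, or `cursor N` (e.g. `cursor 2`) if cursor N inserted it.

Answer: cursor 3

Derivation:
After op 1 (move_right): buffer="vebjkirb" (len 8), cursors c1@1 c2@2 c3@5, authorship ........
After op 2 (add_cursor(8)): buffer="vebjkirb" (len 8), cursors c1@1 c2@2 c3@5 c4@8, authorship ........
After op 3 (insert('b')): buffer="vbebbjkbirbb" (len 12), cursors c1@2 c2@4 c3@8 c4@12, authorship .1.2...3...4
After op 4 (insert('y')): buffer="vbyebybjkbyirbby" (len 16), cursors c1@3 c2@6 c3@11 c4@16, authorship .11.22...33...44
Authorship (.=original, N=cursor N): . 1 1 . 2 2 . . . 3 3 . . . 4 4
Index 9: author = 3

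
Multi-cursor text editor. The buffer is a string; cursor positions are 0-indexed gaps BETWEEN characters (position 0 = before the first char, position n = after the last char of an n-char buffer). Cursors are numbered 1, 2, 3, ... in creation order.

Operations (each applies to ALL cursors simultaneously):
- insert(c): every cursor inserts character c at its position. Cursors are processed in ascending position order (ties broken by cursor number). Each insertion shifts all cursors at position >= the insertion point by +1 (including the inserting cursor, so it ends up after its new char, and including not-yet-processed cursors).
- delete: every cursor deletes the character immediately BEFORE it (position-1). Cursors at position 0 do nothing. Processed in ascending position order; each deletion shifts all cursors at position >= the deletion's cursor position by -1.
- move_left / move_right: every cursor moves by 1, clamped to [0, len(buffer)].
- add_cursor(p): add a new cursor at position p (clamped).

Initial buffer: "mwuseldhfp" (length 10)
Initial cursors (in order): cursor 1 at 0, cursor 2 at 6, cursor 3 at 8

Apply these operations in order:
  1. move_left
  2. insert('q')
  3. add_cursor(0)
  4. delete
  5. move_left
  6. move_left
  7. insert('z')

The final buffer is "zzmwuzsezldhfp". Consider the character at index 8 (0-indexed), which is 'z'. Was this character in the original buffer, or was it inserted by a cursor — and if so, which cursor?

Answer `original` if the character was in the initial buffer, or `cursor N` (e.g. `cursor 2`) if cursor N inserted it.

Answer: cursor 3

Derivation:
After op 1 (move_left): buffer="mwuseldhfp" (len 10), cursors c1@0 c2@5 c3@7, authorship ..........
After op 2 (insert('q')): buffer="qmwuseqldqhfp" (len 13), cursors c1@1 c2@7 c3@10, authorship 1.....2..3...
After op 3 (add_cursor(0)): buffer="qmwuseqldqhfp" (len 13), cursors c4@0 c1@1 c2@7 c3@10, authorship 1.....2..3...
After op 4 (delete): buffer="mwuseldhfp" (len 10), cursors c1@0 c4@0 c2@5 c3@7, authorship ..........
After op 5 (move_left): buffer="mwuseldhfp" (len 10), cursors c1@0 c4@0 c2@4 c3@6, authorship ..........
After op 6 (move_left): buffer="mwuseldhfp" (len 10), cursors c1@0 c4@0 c2@3 c3@5, authorship ..........
After op 7 (insert('z')): buffer="zzmwuzsezldhfp" (len 14), cursors c1@2 c4@2 c2@6 c3@9, authorship 14...2..3.....
Authorship (.=original, N=cursor N): 1 4 . . . 2 . . 3 . . . . .
Index 8: author = 3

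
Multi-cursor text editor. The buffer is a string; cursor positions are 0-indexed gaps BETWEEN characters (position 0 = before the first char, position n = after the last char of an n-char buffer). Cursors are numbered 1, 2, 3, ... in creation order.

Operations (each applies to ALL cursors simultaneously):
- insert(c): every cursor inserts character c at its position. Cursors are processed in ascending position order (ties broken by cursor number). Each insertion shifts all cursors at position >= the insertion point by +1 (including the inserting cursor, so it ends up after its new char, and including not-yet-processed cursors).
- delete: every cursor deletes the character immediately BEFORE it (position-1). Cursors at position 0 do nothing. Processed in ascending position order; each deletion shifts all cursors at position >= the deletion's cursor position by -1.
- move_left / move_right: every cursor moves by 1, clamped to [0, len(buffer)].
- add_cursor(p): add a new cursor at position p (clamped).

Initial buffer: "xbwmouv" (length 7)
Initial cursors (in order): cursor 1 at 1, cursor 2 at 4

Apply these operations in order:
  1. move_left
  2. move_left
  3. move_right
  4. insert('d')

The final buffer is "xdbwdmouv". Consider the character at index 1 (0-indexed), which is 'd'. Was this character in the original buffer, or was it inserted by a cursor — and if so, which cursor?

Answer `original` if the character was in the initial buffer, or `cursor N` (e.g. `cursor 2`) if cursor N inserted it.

After op 1 (move_left): buffer="xbwmouv" (len 7), cursors c1@0 c2@3, authorship .......
After op 2 (move_left): buffer="xbwmouv" (len 7), cursors c1@0 c2@2, authorship .......
After op 3 (move_right): buffer="xbwmouv" (len 7), cursors c1@1 c2@3, authorship .......
After op 4 (insert('d')): buffer="xdbwdmouv" (len 9), cursors c1@2 c2@5, authorship .1..2....
Authorship (.=original, N=cursor N): . 1 . . 2 . . . .
Index 1: author = 1

Answer: cursor 1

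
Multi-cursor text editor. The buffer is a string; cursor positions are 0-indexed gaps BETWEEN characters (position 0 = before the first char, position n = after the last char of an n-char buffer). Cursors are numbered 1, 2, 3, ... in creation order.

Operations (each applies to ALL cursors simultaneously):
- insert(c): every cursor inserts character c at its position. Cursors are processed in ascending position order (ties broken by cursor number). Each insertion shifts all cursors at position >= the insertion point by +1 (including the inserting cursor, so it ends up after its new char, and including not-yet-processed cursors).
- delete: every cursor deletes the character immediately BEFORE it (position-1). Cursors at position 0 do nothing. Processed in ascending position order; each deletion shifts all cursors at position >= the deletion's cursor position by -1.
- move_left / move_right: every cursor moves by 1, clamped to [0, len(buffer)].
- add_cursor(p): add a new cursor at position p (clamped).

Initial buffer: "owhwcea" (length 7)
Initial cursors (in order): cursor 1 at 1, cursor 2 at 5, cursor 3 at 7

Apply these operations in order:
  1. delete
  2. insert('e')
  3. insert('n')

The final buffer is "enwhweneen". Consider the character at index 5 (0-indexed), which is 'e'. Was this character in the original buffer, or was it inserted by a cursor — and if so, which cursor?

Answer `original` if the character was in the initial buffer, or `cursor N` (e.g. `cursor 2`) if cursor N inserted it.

After op 1 (delete): buffer="whwe" (len 4), cursors c1@0 c2@3 c3@4, authorship ....
After op 2 (insert('e')): buffer="ewhweee" (len 7), cursors c1@1 c2@5 c3@7, authorship 1...2.3
After op 3 (insert('n')): buffer="enwhweneen" (len 10), cursors c1@2 c2@7 c3@10, authorship 11...22.33
Authorship (.=original, N=cursor N): 1 1 . . . 2 2 . 3 3
Index 5: author = 2

Answer: cursor 2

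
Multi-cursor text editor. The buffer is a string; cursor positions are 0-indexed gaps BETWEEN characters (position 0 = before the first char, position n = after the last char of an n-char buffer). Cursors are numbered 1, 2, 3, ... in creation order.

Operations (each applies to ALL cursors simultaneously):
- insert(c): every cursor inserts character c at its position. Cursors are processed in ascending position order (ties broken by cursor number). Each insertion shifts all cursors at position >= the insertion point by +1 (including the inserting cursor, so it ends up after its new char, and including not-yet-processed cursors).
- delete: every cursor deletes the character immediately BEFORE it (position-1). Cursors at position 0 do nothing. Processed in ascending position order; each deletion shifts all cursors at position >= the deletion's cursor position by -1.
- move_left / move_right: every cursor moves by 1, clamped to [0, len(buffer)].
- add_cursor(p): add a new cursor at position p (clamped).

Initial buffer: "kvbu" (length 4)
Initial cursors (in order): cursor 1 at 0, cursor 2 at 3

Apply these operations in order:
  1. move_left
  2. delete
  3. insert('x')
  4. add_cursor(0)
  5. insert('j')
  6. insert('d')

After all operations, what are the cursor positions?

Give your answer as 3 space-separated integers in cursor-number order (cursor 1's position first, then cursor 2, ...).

After op 1 (move_left): buffer="kvbu" (len 4), cursors c1@0 c2@2, authorship ....
After op 2 (delete): buffer="kbu" (len 3), cursors c1@0 c2@1, authorship ...
After op 3 (insert('x')): buffer="xkxbu" (len 5), cursors c1@1 c2@3, authorship 1.2..
After op 4 (add_cursor(0)): buffer="xkxbu" (len 5), cursors c3@0 c1@1 c2@3, authorship 1.2..
After op 5 (insert('j')): buffer="jxjkxjbu" (len 8), cursors c3@1 c1@3 c2@6, authorship 311.22..
After op 6 (insert('d')): buffer="jdxjdkxjdbu" (len 11), cursors c3@2 c1@5 c2@9, authorship 33111.222..

Answer: 5 9 2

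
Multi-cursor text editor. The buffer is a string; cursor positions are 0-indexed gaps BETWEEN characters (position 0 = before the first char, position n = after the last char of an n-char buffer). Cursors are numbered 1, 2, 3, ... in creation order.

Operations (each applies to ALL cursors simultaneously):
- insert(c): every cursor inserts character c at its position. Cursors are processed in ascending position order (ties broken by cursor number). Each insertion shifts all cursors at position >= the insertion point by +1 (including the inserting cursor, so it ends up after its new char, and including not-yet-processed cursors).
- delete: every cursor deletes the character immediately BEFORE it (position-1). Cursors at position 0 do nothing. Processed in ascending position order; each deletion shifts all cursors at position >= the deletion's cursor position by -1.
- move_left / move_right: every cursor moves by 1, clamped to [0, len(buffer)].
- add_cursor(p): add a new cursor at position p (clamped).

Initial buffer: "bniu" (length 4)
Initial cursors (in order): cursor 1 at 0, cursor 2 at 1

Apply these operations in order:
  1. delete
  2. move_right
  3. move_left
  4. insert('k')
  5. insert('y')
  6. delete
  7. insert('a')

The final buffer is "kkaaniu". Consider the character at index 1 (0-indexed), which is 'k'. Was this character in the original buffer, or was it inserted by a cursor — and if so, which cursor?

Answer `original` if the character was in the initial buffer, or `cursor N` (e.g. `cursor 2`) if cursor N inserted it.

After op 1 (delete): buffer="niu" (len 3), cursors c1@0 c2@0, authorship ...
After op 2 (move_right): buffer="niu" (len 3), cursors c1@1 c2@1, authorship ...
After op 3 (move_left): buffer="niu" (len 3), cursors c1@0 c2@0, authorship ...
After op 4 (insert('k')): buffer="kkniu" (len 5), cursors c1@2 c2@2, authorship 12...
After op 5 (insert('y')): buffer="kkyyniu" (len 7), cursors c1@4 c2@4, authorship 1212...
After op 6 (delete): buffer="kkniu" (len 5), cursors c1@2 c2@2, authorship 12...
After op 7 (insert('a')): buffer="kkaaniu" (len 7), cursors c1@4 c2@4, authorship 1212...
Authorship (.=original, N=cursor N): 1 2 1 2 . . .
Index 1: author = 2

Answer: cursor 2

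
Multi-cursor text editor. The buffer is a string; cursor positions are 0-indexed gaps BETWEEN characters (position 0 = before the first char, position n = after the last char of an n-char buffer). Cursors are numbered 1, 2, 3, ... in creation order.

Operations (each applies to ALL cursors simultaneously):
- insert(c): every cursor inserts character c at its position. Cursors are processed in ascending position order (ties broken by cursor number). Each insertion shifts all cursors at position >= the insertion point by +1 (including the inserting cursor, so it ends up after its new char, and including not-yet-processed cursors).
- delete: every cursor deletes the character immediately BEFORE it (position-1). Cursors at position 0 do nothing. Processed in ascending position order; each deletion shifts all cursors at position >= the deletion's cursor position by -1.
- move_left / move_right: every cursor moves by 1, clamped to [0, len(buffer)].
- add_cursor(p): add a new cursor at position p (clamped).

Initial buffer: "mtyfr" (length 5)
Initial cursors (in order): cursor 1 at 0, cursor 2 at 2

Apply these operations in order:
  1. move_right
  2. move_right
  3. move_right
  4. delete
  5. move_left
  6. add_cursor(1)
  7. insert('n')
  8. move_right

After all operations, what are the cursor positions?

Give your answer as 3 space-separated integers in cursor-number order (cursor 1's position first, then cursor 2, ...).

Answer: 4 6 4

Derivation:
After op 1 (move_right): buffer="mtyfr" (len 5), cursors c1@1 c2@3, authorship .....
After op 2 (move_right): buffer="mtyfr" (len 5), cursors c1@2 c2@4, authorship .....
After op 3 (move_right): buffer="mtyfr" (len 5), cursors c1@3 c2@5, authorship .....
After op 4 (delete): buffer="mtf" (len 3), cursors c1@2 c2@3, authorship ...
After op 5 (move_left): buffer="mtf" (len 3), cursors c1@1 c2@2, authorship ...
After op 6 (add_cursor(1)): buffer="mtf" (len 3), cursors c1@1 c3@1 c2@2, authorship ...
After op 7 (insert('n')): buffer="mnntnf" (len 6), cursors c1@3 c3@3 c2@5, authorship .13.2.
After op 8 (move_right): buffer="mnntnf" (len 6), cursors c1@4 c3@4 c2@6, authorship .13.2.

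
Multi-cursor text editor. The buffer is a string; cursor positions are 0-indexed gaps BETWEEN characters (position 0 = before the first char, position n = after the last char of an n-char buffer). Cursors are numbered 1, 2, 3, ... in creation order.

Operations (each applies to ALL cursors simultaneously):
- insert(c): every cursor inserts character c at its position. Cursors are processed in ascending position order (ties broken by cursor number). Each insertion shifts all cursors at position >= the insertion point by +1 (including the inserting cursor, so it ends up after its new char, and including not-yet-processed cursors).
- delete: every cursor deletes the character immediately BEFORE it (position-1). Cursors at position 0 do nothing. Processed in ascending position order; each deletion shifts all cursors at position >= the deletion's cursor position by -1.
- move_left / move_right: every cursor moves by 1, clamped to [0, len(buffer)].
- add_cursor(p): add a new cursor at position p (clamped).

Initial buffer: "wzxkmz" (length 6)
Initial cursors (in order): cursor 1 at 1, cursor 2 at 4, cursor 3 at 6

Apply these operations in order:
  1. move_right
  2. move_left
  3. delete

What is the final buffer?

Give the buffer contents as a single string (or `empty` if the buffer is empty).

After op 1 (move_right): buffer="wzxkmz" (len 6), cursors c1@2 c2@5 c3@6, authorship ......
After op 2 (move_left): buffer="wzxkmz" (len 6), cursors c1@1 c2@4 c3@5, authorship ......
After op 3 (delete): buffer="zxz" (len 3), cursors c1@0 c2@2 c3@2, authorship ...

Answer: zxz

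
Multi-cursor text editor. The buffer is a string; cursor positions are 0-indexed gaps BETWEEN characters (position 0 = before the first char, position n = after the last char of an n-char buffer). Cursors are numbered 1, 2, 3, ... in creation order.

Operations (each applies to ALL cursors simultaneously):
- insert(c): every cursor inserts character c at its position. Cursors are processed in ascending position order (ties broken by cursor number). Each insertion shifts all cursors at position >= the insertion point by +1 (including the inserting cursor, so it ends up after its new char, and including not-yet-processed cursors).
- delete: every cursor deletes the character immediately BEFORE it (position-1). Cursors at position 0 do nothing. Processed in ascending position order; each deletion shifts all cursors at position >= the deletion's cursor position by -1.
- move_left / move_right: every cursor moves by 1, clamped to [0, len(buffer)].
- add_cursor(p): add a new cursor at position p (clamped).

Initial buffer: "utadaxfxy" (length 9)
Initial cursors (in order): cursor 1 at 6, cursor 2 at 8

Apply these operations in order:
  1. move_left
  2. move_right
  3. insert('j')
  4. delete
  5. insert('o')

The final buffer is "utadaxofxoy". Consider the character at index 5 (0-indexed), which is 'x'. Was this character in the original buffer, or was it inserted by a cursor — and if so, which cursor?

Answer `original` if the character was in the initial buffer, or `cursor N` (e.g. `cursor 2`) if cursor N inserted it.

After op 1 (move_left): buffer="utadaxfxy" (len 9), cursors c1@5 c2@7, authorship .........
After op 2 (move_right): buffer="utadaxfxy" (len 9), cursors c1@6 c2@8, authorship .........
After op 3 (insert('j')): buffer="utadaxjfxjy" (len 11), cursors c1@7 c2@10, authorship ......1..2.
After op 4 (delete): buffer="utadaxfxy" (len 9), cursors c1@6 c2@8, authorship .........
After op 5 (insert('o')): buffer="utadaxofxoy" (len 11), cursors c1@7 c2@10, authorship ......1..2.
Authorship (.=original, N=cursor N): . . . . . . 1 . . 2 .
Index 5: author = original

Answer: original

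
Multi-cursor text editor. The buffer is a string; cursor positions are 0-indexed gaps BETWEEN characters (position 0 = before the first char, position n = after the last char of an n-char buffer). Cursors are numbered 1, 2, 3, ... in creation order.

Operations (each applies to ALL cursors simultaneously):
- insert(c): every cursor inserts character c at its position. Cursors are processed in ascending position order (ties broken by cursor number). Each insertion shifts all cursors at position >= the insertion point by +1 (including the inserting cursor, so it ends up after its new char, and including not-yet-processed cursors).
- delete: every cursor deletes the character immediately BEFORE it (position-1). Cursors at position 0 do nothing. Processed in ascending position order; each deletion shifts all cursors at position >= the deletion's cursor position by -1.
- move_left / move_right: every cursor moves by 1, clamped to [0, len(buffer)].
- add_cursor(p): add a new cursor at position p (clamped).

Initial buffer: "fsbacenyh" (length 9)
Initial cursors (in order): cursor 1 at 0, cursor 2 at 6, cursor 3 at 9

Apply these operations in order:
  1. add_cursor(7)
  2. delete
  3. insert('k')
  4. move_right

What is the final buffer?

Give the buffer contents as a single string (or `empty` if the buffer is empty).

Answer: kfsbackkyk

Derivation:
After op 1 (add_cursor(7)): buffer="fsbacenyh" (len 9), cursors c1@0 c2@6 c4@7 c3@9, authorship .........
After op 2 (delete): buffer="fsbacy" (len 6), cursors c1@0 c2@5 c4@5 c3@6, authorship ......
After op 3 (insert('k')): buffer="kfsbackkyk" (len 10), cursors c1@1 c2@8 c4@8 c3@10, authorship 1.....24.3
After op 4 (move_right): buffer="kfsbackkyk" (len 10), cursors c1@2 c2@9 c4@9 c3@10, authorship 1.....24.3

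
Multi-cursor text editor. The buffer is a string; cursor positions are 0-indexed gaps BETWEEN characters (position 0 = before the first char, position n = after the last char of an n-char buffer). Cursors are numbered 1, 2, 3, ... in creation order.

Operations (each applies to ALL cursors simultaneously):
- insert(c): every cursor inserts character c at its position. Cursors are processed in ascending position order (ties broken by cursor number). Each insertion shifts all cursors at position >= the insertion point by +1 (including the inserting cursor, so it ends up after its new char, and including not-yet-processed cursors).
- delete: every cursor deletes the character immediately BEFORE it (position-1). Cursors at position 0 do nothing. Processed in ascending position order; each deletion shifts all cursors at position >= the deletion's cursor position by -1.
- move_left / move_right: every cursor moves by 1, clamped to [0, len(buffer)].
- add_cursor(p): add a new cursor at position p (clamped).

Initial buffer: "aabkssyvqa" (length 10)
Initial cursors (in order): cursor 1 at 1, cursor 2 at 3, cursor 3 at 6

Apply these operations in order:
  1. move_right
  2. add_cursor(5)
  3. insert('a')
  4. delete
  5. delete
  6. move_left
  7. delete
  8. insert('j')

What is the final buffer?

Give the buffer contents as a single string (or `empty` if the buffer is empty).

Answer: jjjjsvqa

Derivation:
After op 1 (move_right): buffer="aabkssyvqa" (len 10), cursors c1@2 c2@4 c3@7, authorship ..........
After op 2 (add_cursor(5)): buffer="aabkssyvqa" (len 10), cursors c1@2 c2@4 c4@5 c3@7, authorship ..........
After op 3 (insert('a')): buffer="aaabkasasyavqa" (len 14), cursors c1@3 c2@6 c4@8 c3@11, authorship ..1..2.4..3...
After op 4 (delete): buffer="aabkssyvqa" (len 10), cursors c1@2 c2@4 c4@5 c3@7, authorship ..........
After op 5 (delete): buffer="absvqa" (len 6), cursors c1@1 c2@2 c4@2 c3@3, authorship ......
After op 6 (move_left): buffer="absvqa" (len 6), cursors c1@0 c2@1 c4@1 c3@2, authorship ......
After op 7 (delete): buffer="svqa" (len 4), cursors c1@0 c2@0 c3@0 c4@0, authorship ....
After op 8 (insert('j')): buffer="jjjjsvqa" (len 8), cursors c1@4 c2@4 c3@4 c4@4, authorship 1234....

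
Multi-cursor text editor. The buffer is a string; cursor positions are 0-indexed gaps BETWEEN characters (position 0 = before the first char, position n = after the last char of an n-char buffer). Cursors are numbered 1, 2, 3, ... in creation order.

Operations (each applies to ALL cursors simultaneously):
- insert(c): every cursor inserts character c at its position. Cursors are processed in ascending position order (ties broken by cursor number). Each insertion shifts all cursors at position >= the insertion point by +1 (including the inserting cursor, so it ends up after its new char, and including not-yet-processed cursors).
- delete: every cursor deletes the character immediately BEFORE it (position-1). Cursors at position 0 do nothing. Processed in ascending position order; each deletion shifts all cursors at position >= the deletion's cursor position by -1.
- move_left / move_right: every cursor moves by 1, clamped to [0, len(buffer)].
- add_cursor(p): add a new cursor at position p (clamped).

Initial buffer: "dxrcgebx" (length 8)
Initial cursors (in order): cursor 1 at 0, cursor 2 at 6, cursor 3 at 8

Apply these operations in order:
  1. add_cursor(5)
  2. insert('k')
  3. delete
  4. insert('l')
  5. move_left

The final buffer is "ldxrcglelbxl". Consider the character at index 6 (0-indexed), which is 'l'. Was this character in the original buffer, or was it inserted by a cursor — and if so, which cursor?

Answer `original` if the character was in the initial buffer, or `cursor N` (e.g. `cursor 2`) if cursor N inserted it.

After op 1 (add_cursor(5)): buffer="dxrcgebx" (len 8), cursors c1@0 c4@5 c2@6 c3@8, authorship ........
After op 2 (insert('k')): buffer="kdxrcgkekbxk" (len 12), cursors c1@1 c4@7 c2@9 c3@12, authorship 1.....4.2..3
After op 3 (delete): buffer="dxrcgebx" (len 8), cursors c1@0 c4@5 c2@6 c3@8, authorship ........
After op 4 (insert('l')): buffer="ldxrcglelbxl" (len 12), cursors c1@1 c4@7 c2@9 c3@12, authorship 1.....4.2..3
After op 5 (move_left): buffer="ldxrcglelbxl" (len 12), cursors c1@0 c4@6 c2@8 c3@11, authorship 1.....4.2..3
Authorship (.=original, N=cursor N): 1 . . . . . 4 . 2 . . 3
Index 6: author = 4

Answer: cursor 4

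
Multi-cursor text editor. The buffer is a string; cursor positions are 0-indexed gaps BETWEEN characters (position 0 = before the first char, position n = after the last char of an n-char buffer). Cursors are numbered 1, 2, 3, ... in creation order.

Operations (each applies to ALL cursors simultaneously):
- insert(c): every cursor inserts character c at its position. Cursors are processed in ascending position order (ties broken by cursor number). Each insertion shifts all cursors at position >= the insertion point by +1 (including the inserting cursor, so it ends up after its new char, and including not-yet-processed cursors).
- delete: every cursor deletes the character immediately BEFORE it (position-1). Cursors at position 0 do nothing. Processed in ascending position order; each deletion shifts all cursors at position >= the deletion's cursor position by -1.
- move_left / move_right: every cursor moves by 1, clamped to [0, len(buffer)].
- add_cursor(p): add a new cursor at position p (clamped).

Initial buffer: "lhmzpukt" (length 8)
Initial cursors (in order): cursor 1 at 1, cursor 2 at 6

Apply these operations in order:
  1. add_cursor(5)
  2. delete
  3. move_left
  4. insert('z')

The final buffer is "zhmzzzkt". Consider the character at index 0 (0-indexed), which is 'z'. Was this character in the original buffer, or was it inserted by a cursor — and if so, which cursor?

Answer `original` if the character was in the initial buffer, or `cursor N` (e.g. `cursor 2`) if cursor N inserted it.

Answer: cursor 1

Derivation:
After op 1 (add_cursor(5)): buffer="lhmzpukt" (len 8), cursors c1@1 c3@5 c2@6, authorship ........
After op 2 (delete): buffer="hmzkt" (len 5), cursors c1@0 c2@3 c3@3, authorship .....
After op 3 (move_left): buffer="hmzkt" (len 5), cursors c1@0 c2@2 c3@2, authorship .....
After op 4 (insert('z')): buffer="zhmzzzkt" (len 8), cursors c1@1 c2@5 c3@5, authorship 1..23...
Authorship (.=original, N=cursor N): 1 . . 2 3 . . .
Index 0: author = 1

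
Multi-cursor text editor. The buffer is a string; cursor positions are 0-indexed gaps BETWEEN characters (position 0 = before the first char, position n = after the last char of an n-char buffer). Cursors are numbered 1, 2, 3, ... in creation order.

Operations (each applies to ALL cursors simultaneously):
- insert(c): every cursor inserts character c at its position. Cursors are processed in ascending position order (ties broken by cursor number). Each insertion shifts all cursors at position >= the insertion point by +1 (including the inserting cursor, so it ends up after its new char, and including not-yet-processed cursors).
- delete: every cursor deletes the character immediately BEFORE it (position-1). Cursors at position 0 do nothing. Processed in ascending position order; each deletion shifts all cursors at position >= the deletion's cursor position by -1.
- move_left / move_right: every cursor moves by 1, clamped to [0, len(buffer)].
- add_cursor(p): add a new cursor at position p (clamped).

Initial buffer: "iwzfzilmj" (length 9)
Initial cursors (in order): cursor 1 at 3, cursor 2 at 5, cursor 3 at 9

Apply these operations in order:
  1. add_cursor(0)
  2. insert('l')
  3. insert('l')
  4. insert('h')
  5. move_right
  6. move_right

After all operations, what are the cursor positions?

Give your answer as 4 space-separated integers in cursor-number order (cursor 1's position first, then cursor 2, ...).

After op 1 (add_cursor(0)): buffer="iwzfzilmj" (len 9), cursors c4@0 c1@3 c2@5 c3@9, authorship .........
After op 2 (insert('l')): buffer="liwzlfzlilmjl" (len 13), cursors c4@1 c1@5 c2@8 c3@13, authorship 4...1..2....3
After op 3 (insert('l')): buffer="lliwzllfzllilmjll" (len 17), cursors c4@2 c1@7 c2@11 c3@17, authorship 44...11..22....33
After op 4 (insert('h')): buffer="llhiwzllhfzllhilmjllh" (len 21), cursors c4@3 c1@9 c2@14 c3@21, authorship 444...111..222....333
After op 5 (move_right): buffer="llhiwzllhfzllhilmjllh" (len 21), cursors c4@4 c1@10 c2@15 c3@21, authorship 444...111..222....333
After op 6 (move_right): buffer="llhiwzllhfzllhilmjllh" (len 21), cursors c4@5 c1@11 c2@16 c3@21, authorship 444...111..222....333

Answer: 11 16 21 5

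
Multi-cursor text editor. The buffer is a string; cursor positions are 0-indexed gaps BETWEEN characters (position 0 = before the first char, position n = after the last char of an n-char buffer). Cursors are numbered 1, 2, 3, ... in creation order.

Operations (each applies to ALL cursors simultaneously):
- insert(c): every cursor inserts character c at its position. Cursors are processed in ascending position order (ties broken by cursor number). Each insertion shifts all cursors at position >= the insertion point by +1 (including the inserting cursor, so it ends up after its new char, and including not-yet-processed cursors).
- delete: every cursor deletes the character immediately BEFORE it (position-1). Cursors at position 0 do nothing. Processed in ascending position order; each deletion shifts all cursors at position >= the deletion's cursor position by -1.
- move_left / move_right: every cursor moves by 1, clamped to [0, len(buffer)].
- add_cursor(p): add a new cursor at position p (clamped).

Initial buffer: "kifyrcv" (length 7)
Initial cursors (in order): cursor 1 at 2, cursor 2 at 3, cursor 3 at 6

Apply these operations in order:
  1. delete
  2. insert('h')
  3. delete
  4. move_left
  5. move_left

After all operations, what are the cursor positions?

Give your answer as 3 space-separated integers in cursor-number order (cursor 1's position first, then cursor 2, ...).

Answer: 0 0 1

Derivation:
After op 1 (delete): buffer="kyrv" (len 4), cursors c1@1 c2@1 c3@3, authorship ....
After op 2 (insert('h')): buffer="khhyrhv" (len 7), cursors c1@3 c2@3 c3@6, authorship .12..3.
After op 3 (delete): buffer="kyrv" (len 4), cursors c1@1 c2@1 c3@3, authorship ....
After op 4 (move_left): buffer="kyrv" (len 4), cursors c1@0 c2@0 c3@2, authorship ....
After op 5 (move_left): buffer="kyrv" (len 4), cursors c1@0 c2@0 c3@1, authorship ....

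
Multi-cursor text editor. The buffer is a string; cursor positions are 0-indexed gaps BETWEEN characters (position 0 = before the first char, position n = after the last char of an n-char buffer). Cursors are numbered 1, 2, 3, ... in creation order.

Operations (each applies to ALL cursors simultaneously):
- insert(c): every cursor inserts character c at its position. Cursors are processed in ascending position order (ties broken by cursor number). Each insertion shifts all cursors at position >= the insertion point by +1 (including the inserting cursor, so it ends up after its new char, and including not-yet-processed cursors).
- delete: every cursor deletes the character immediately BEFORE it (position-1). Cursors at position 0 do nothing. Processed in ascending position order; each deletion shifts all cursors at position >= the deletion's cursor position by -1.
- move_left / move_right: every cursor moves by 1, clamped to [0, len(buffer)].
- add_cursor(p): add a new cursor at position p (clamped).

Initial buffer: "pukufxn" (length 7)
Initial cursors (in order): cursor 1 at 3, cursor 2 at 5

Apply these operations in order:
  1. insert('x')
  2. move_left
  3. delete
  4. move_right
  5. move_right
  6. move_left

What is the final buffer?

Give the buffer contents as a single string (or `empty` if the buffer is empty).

Answer: puxuxxn

Derivation:
After op 1 (insert('x')): buffer="pukxufxxn" (len 9), cursors c1@4 c2@7, authorship ...1..2..
After op 2 (move_left): buffer="pukxufxxn" (len 9), cursors c1@3 c2@6, authorship ...1..2..
After op 3 (delete): buffer="puxuxxn" (len 7), cursors c1@2 c2@4, authorship ..1.2..
After op 4 (move_right): buffer="puxuxxn" (len 7), cursors c1@3 c2@5, authorship ..1.2..
After op 5 (move_right): buffer="puxuxxn" (len 7), cursors c1@4 c2@6, authorship ..1.2..
After op 6 (move_left): buffer="puxuxxn" (len 7), cursors c1@3 c2@5, authorship ..1.2..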